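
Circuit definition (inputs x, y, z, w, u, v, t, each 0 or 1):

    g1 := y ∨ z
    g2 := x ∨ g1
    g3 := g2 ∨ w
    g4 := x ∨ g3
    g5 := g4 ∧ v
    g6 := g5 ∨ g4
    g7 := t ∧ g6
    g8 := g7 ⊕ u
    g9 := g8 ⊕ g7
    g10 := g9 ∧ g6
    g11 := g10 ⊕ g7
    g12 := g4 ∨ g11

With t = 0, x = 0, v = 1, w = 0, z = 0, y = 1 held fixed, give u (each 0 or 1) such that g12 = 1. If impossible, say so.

g12 = g4 ∨ g11 must be 1, so at least one of g4, g11 is 1.
Check with t = 0, x = 0, v = 1, w = 0, z = 0, y = 1 and u=0:
g1 = y ∨ z = 1 ∨ 0 = 1
g2 = x ∨ g1 = 0 ∨ 1 = 1
g3 = g2 ∨ w = 1 ∨ 0 = 1
g4 = x ∨ g3 = 0 ∨ 1 = 1
g5 = g4 ∧ v = 1 ∧ 1 = 1
g6 = g5 ∨ g4 = 1 ∨ 1 = 1
g7 = t ∧ g6 = 0 ∧ 1 = 0
g8 = g7 ⊕ u = 0 ⊕ 0 = 0
g9 = g8 ⊕ g7 = 0 ⊕ 0 = 0
g10 = g9 ∧ g6 = 0 ∧ 1 = 0
g11 = g10 ⊕ g7 = 0 ⊕ 0 = 0
g12 = g4 ∨ g11 = 1 ∨ 0 = 1
So g12 = 1.

u=0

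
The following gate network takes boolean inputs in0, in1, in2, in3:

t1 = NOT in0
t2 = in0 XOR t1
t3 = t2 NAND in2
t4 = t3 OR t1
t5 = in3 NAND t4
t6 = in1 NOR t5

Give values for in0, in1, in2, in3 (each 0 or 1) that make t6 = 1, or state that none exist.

Check with in0=0, in1=0, in2=0, in3=1:
t1 = NOT in0 = NOT 0 = 1
t2 = in0 XOR t1 = 0 XOR 1 = 1
t3 = t2 NAND in2 = 1 NAND 0 = 1
t4 = t3 OR t1 = 1 OR 1 = 1
t5 = in3 NAND t4 = 1 NAND 1 = 0
t6 = in1 NOR t5 = 0 NOR 0 = 1
So t6 = 1 as required.

in0=0, in1=0, in2=0, in3=1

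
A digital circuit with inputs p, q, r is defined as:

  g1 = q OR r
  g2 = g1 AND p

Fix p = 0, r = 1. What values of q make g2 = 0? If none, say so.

q=1

g2 = g1 AND p must be 0, so at least one of g1, p is 0.
Check with p = 0, r = 1 and q=1:
g1 = q OR r = 1 OR 1 = 1
g2 = g1 AND p = 1 AND 0 = 0
So g2 = 0.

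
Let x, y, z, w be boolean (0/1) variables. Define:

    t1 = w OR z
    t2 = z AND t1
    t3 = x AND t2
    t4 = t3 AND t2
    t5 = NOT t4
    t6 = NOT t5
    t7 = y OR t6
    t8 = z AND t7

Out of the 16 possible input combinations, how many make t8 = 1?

6

t8 = z AND t7 must be 1, so both z = 1 and t7 = 1.
t7 = y OR t6 must be 1, so at least one of y, t6 is 1.
Satisfying assignments:
  x=0, y=1, z=1, w=0
  x=0, y=1, z=1, w=1
  x=1, y=0, z=1, w=0
  x=1, y=0, z=1, w=1
  x=1, y=1, z=1, w=0
  x=1, y=1, z=1, w=1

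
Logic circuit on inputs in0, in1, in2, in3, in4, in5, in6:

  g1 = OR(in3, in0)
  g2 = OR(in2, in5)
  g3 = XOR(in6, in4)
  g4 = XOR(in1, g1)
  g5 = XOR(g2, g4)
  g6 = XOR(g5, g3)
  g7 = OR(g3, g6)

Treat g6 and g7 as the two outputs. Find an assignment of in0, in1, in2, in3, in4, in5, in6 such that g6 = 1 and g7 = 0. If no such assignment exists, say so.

Across all 128 input combinations, none give both g6 = 1 and g7 = 0.

no solution exists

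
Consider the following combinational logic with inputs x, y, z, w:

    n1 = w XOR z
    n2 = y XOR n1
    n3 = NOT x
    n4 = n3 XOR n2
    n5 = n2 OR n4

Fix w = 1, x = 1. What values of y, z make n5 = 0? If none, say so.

y=0 z=1

Check with w = 1, x = 1 and y=0, z=1:
n1 = w XOR z = 1 XOR 1 = 0
n2 = y XOR n1 = 0 XOR 0 = 0
n3 = NOT x = NOT 1 = 0
n4 = n3 XOR n2 = 0 XOR 0 = 0
n5 = n2 OR n4 = 0 OR 0 = 0
So n5 = 0.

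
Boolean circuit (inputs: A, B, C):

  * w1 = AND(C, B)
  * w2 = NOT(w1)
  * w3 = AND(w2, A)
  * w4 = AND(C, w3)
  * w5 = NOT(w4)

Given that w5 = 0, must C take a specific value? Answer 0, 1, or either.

w5 = NOT(w4) must be 0, so w4 = 1.
Every assignment with w5 = 0 has C = 1; there are 1 such assignment(s).
  A=1, B=0, C=1

1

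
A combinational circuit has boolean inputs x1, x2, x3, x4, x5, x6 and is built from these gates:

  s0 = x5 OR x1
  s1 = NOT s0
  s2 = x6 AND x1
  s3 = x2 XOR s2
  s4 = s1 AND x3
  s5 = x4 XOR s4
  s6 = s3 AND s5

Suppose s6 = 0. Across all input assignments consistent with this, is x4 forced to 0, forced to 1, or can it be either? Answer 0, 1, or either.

either

Both values of x4 occur among assignments with s6 = 0:
  x4=0: x1=0, x2=0, x3=0, x4=0, x5=0, x6=0
  x4=1: x1=0, x2=0, x3=0, x4=1, x5=0, x6=0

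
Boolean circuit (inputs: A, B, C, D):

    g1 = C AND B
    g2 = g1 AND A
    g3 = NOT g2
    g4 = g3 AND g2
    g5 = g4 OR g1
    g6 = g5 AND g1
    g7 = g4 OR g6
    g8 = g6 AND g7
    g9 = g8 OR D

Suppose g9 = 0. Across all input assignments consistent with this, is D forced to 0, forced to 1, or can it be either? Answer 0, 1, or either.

g9 = g8 OR D must be 0, so both g8 = 0 and D = 0.
Every assignment with g9 = 0 has D = 0; there are 6 such assignment(s).

0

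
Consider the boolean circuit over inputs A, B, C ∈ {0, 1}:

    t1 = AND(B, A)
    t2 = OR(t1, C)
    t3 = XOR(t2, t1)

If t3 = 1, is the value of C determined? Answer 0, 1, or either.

t3 = XOR(t2, t1) must be 1, so t2 and t1 differ.
Every assignment with t3 = 1 has C = 1; there are 3 such assignment(s).
  A=0, B=0, C=1
  A=0, B=1, C=1
  A=1, B=0, C=1

1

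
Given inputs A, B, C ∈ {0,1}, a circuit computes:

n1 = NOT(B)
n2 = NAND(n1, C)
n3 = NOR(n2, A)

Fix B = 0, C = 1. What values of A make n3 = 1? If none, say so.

A=0

Check with B = 0, C = 1 and A=0:
n1 = NOT(B) = NOT 0 = 1
n2 = NAND(n1, C) = NAND(1, 1) = 0
n3 = NOR(n2, A) = NOR(0, 0) = 1
So n3 = 1.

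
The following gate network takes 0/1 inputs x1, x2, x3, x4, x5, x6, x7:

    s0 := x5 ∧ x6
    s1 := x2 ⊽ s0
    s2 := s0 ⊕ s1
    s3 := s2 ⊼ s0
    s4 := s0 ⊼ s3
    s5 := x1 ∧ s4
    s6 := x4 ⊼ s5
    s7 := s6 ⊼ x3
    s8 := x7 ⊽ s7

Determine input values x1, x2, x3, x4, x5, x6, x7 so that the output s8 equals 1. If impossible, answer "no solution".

x1=1, x2=0, x3=1, x4=0, x5=1, x6=0, x7=0

s8 = x7 ⊽ s7 must be 1, so both x7 = 0 and s7 = 0.
Check with x1=1, x2=0, x3=1, x4=0, x5=1, x6=0, x7=0:
s0 = x5 ∧ x6 = 1 ∧ 0 = 0
s1 = x2 ⊽ s0 = 0 ⊽ 0 = 1
s2 = s0 ⊕ s1 = 0 ⊕ 1 = 1
s3 = s2 ⊼ s0 = 1 ⊼ 0 = 1
s4 = s0 ⊼ s3 = 0 ⊼ 1 = 1
s5 = x1 ∧ s4 = 1 ∧ 1 = 1
s6 = x4 ⊼ s5 = 0 ⊼ 1 = 1
s7 = s6 ⊼ x3 = 1 ⊼ 1 = 0
s8 = x7 ⊽ s7 = 0 ⊽ 0 = 1
So s8 = 1 as required.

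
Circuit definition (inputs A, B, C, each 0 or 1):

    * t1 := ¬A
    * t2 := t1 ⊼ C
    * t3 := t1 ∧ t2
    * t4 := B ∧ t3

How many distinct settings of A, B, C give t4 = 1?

t4 = B ∧ t3 must be 1, so both B = 1 and t3 = 1.
t3 = t1 ∧ t2 must be 1, so both t1 = 1 and t2 = 1.
t1 = ¬A must be 1, so A = 0.
Satisfying assignments:
  A=0, B=1, C=0

1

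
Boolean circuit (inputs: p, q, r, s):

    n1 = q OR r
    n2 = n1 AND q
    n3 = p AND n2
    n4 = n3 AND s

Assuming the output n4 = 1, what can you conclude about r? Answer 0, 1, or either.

either

Both values of r occur among assignments with n4 = 1:
  r=0: p=1, q=1, r=0, s=1
  r=1: p=1, q=1, r=1, s=1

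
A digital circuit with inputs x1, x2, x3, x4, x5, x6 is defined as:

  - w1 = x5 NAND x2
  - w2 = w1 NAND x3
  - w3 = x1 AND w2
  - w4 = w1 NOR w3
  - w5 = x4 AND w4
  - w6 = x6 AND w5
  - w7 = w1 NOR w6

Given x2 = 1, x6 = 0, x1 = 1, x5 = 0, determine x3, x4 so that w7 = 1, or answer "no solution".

no solution exists

With x2 = 1, x6 = 0, x1 = 1, x5 = 0 fixed, none of the 4 settings of x3, x4 give w7 = 1.
For example, with x3=1, x4=1:
w1 = x5 NAND x2 = 0 NAND 1 = 1
w2 = w1 NAND x3 = 1 NAND 1 = 0
w3 = x1 AND w2 = 1 AND 0 = 0
w4 = w1 NOR w3 = 1 NOR 0 = 0
w5 = x4 AND w4 = 1 AND 0 = 0
w6 = x6 AND w5 = 0 AND 0 = 0
w7 = w1 NOR w6 = 1 NOR 0 = 0
giving w7 = 0 ≠ 1.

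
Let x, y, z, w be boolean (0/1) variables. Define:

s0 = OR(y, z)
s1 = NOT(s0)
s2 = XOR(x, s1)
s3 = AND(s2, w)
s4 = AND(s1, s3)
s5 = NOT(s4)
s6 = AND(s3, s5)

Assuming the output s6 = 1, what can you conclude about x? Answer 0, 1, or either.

1

s6 = AND(s3, s5) must be 1, so both s3 = 1 and s5 = 1.
s3 = AND(s2, w) must be 1, so both s2 = 1 and w = 1.
s5 = NOT(s4) must be 1, so s4 = 0.
Every assignment with s6 = 1 has x = 1; there are 3 such assignment(s).
  x=1, y=0, z=1, w=1
  x=1, y=1, z=0, w=1
  x=1, y=1, z=1, w=1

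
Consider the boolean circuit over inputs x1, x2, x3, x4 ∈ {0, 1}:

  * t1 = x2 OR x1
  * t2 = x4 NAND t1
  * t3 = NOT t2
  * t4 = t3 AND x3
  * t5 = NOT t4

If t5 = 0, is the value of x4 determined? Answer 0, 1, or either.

t5 = NOT t4 must be 0, so t4 = 1.
t4 = t3 AND x3 must be 1, so both t3 = 1 and x3 = 1.
t3 = NOT t2 must be 1, so t2 = 0.
Every assignment with t5 = 0 has x4 = 1; there are 3 such assignment(s).
  x1=0, x2=1, x3=1, x4=1
  x1=1, x2=0, x3=1, x4=1
  x1=1, x2=1, x3=1, x4=1

1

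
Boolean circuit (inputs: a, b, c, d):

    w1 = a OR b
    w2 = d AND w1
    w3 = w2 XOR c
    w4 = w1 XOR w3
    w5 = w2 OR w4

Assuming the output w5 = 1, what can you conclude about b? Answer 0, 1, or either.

Both values of b occur among assignments with w5 = 1:
  b=0: a=0, b=0, c=1, d=0
  b=1: a=0, b=1, c=0, d=0

either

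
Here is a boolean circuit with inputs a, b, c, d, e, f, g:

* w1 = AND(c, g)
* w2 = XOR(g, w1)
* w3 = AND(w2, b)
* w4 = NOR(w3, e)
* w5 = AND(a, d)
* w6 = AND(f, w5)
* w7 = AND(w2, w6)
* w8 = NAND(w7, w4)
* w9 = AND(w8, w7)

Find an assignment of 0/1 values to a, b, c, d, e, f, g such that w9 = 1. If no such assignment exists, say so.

w9 = AND(w8, w7) must be 1, so both w8 = 1 and w7 = 1.
w8 = NAND(w7, w4) must be 1, so at least one of w7, w4 is 0.
Check with a=1, b=1, c=0, d=1, e=1, f=1, g=1:
w1 = AND(c, g) = AND(0, 1) = 0
w2 = XOR(g, w1) = XOR(1, 0) = 1
w3 = AND(w2, b) = AND(1, 1) = 1
w4 = NOR(w3, e) = NOR(1, 1) = 0
w5 = AND(a, d) = AND(1, 1) = 1
w6 = AND(f, w5) = AND(1, 1) = 1
w7 = AND(w2, w6) = AND(1, 1) = 1
w8 = NAND(w7, w4) = NAND(1, 0) = 1
w9 = AND(w8, w7) = AND(1, 1) = 1
So w9 = 1 as required.

a=1, b=1, c=0, d=1, e=1, f=1, g=1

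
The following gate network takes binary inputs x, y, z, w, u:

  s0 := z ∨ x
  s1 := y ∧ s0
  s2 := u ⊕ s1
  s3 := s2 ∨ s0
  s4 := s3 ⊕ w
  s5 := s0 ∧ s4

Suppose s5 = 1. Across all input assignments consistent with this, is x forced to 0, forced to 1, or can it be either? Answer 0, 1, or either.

Both values of x occur among assignments with s5 = 1:
  x=0: x=0, y=0, z=1, w=0, u=0
  x=1: x=1, y=0, z=0, w=0, u=0

either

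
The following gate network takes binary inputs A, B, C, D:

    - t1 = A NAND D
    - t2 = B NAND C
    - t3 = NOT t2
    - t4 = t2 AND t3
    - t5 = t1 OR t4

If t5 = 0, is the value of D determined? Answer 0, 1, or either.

1

t5 = t1 OR t4 must be 0, so both t1 = 0 and t4 = 0.
t1 = A NAND D must be 0, so both A = 1 and D = 1.
t4 = t2 AND t3 must be 0, so at least one of t2, t3 is 0.
Every assignment with t5 = 0 has D = 1; there are 4 such assignment(s).
  A=1, B=0, C=0, D=1
  A=1, B=0, C=1, D=1
  A=1, B=1, C=0, D=1
  A=1, B=1, C=1, D=1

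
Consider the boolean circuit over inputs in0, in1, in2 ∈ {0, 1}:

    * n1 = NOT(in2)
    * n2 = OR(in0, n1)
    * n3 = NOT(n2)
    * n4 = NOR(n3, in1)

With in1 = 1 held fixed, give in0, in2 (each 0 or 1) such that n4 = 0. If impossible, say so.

in0=1 in2=1

n4 = NOR(n3, in1) must be 0, so at least one of n3, in1 is 1.
Check with in1 = 1 and in0=1, in2=1:
n1 = NOT(in2) = NOT 1 = 0
n2 = OR(in0, n1) = OR(1, 0) = 1
n3 = NOT(n2) = NOT 1 = 0
n4 = NOR(n3, in1) = NOR(0, 1) = 0
So n4 = 0.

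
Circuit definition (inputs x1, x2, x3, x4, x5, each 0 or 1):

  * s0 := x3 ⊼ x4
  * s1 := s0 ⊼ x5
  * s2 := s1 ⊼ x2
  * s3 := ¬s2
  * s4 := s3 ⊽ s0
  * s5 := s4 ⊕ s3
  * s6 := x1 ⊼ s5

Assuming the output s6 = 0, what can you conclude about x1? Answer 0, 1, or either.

s6 = x1 ⊼ s5 must be 0, so both x1 = 1 and s5 = 1.
s5 = s4 ⊕ s3 must be 1, so s4 and s3 differ.
Every assignment with s6 = 0 has x1 = 1; there are 7 such assignment(s).

1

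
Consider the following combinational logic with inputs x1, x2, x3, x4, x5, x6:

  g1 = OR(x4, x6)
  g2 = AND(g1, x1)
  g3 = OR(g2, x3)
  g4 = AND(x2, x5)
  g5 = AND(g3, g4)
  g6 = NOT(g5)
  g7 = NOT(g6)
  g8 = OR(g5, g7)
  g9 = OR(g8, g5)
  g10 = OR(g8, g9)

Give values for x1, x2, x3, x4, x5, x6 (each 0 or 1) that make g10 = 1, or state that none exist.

g10 = OR(g8, g9) must be 1, so at least one of g8, g9 is 1.
Check with x1=1 x2=1 x3=0 x4=1 x5=1 x6=0:
g1 = OR(x4, x6) = OR(1, 0) = 1
g2 = AND(g1, x1) = AND(1, 1) = 1
g3 = OR(g2, x3) = OR(1, 0) = 1
g4 = AND(x2, x5) = AND(1, 1) = 1
g5 = AND(g3, g4) = AND(1, 1) = 1
g6 = NOT(g5) = NOT 1 = 0
g7 = NOT(g6) = NOT 0 = 1
g8 = OR(g5, g7) = OR(1, 1) = 1
g9 = OR(g8, g5) = OR(1, 1) = 1
g10 = OR(g8, g9) = OR(1, 1) = 1
So g10 = 1 as required.

x1=1 x2=1 x3=0 x4=1 x5=1 x6=0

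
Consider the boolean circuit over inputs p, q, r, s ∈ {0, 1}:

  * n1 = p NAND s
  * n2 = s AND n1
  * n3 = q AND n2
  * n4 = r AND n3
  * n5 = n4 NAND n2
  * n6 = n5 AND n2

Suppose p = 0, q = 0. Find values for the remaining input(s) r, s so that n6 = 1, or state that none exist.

r=0, s=1

n6 = n5 AND n2 must be 1, so both n5 = 1 and n2 = 1.
Check with p = 0, q = 0 and r=0, s=1:
n1 = p NAND s = 0 NAND 1 = 1
n2 = s AND n1 = 1 AND 1 = 1
n3 = q AND n2 = 0 AND 1 = 0
n4 = r AND n3 = 0 AND 0 = 0
n5 = n4 NAND n2 = 0 NAND 1 = 1
n6 = n5 AND n2 = 1 AND 1 = 1
So n6 = 1.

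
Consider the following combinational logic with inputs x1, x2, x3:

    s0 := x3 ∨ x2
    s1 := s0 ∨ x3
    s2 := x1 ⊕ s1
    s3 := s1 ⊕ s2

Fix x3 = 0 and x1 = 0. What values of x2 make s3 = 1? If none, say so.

With x3 = 0 and x1 = 0 fixed, none of the 2 settings of x2 give s3 = 1.
For example, with x2=1:
s0 = x3 ∨ x2 = 0 ∨ 1 = 1
s1 = s0 ∨ x3 = 1 ∨ 0 = 1
s2 = x1 ⊕ s1 = 0 ⊕ 1 = 1
s3 = s1 ⊕ s2 = 1 ⊕ 1 = 0
giving s3 = 0 ≠ 1.

no solution exists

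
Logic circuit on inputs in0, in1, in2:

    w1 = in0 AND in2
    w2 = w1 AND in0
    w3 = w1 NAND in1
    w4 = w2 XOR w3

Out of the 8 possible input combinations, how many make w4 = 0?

w4 = w2 XOR w3 must be 0, so w2 and w3 are equal.
Enumerating the 8 input combinations, 1 give w4 = 0 and 7 give w4 = 1.

1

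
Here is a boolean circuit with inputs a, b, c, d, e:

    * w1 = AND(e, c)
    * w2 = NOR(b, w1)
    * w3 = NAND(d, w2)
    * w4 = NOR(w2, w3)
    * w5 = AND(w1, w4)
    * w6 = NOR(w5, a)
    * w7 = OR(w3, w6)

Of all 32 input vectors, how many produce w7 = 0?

3

w7 = OR(w3, w6) must be 0, so both w3 = 0 and w6 = 0.
w3 = NAND(d, w2) must be 0, so both d = 1 and w2 = 1.
w6 = NOR(w5, a) must be 0, so at least one of w5, a is 1.
Satisfying assignments:
  a=1, b=0, c=0, d=1, e=0
  a=1, b=0, c=0, d=1, e=1
  a=1, b=0, c=1, d=1, e=0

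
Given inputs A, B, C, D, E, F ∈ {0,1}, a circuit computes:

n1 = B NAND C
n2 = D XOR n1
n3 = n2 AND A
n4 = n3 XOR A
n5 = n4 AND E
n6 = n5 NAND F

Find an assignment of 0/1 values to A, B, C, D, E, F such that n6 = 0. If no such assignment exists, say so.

Check with A=1 B=0 C=0 D=1 E=1 F=1:
n1 = B NAND C = 0 NAND 0 = 1
n2 = D XOR n1 = 1 XOR 1 = 0
n3 = n2 AND A = 0 AND 1 = 0
n4 = n3 XOR A = 0 XOR 1 = 1
n5 = n4 AND E = 1 AND 1 = 1
n6 = n5 NAND F = 1 NAND 1 = 0
So n6 = 0 as required.

A=1 B=0 C=0 D=1 E=1 F=1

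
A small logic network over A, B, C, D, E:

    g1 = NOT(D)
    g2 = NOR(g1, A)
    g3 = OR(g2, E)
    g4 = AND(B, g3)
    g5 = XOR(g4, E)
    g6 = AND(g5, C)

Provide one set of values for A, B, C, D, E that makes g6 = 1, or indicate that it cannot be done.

Check with A=0, B=0, C=1, D=0, E=1:
g1 = NOT(D) = NOT 0 = 1
g2 = NOR(g1, A) = NOR(1, 0) = 0
g3 = OR(g2, E) = OR(0, 1) = 1
g4 = AND(B, g3) = AND(0, 1) = 0
g5 = XOR(g4, E) = XOR(0, 1) = 1
g6 = AND(g5, C) = AND(1, 1) = 1
So g6 = 1 as required.

A=0, B=0, C=1, D=0, E=1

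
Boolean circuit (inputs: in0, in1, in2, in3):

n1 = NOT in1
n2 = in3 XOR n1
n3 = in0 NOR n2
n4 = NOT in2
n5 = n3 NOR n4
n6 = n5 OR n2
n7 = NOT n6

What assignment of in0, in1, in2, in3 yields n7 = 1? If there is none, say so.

in0=0 in1=1 in2=1 in3=0

n7 = NOT n6 must be 1, so n6 = 0.
Check with in0=0 in1=1 in2=1 in3=0:
n1 = NOT in1 = NOT 1 = 0
n2 = in3 XOR n1 = 0 XOR 0 = 0
n3 = in0 NOR n2 = 0 NOR 0 = 1
n4 = NOT in2 = NOT 1 = 0
n5 = n3 NOR n4 = 1 NOR 0 = 0
n6 = n5 OR n2 = 0 OR 0 = 0
n7 = NOT n6 = NOT 0 = 1
So n7 = 1 as required.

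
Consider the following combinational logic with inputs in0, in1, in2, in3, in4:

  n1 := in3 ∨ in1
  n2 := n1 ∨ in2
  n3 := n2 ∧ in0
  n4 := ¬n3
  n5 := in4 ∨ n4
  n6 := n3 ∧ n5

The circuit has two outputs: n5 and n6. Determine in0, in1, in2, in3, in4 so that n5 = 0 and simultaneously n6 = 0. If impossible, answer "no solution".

in0=1, in1=1, in2=1, in3=1, in4=0

Check with in0=1, in1=1, in2=1, in3=1, in4=0:
n1 = in3 ∨ in1 = 1 ∨ 1 = 1
n2 = n1 ∨ in2 = 1 ∨ 1 = 1
n3 = n2 ∧ in0 = 1 ∧ 1 = 1
n4 = ¬n3 = ¬1 = 0
n5 = in4 ∨ n4 = 0 ∨ 0 = 0
n6 = n3 ∧ n5 = 1 ∧ 0 = 0
So n5 = 0 and n6 = 0.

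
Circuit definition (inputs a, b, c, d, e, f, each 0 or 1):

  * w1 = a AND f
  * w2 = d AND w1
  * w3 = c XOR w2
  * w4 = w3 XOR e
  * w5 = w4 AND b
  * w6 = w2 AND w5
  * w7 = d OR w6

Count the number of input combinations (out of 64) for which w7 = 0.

32

w7 = d OR w6 must be 0, so both d = 0 and w6 = 0.
w6 = w2 AND w5 must be 0, so at least one of w2, w5 is 0.
Enumerating the 64 input combinations, 32 give w7 = 0 and 32 give w7 = 1.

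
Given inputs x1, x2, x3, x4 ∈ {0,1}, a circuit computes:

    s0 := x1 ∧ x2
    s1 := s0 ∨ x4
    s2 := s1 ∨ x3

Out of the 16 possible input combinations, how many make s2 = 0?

s2 = s1 ∨ x3 must be 0, so both s1 = 0 and x3 = 0.
Satisfying assignments:
  x1=0, x2=0, x3=0, x4=0
  x1=0, x2=1, x3=0, x4=0
  x1=1, x2=0, x3=0, x4=0

3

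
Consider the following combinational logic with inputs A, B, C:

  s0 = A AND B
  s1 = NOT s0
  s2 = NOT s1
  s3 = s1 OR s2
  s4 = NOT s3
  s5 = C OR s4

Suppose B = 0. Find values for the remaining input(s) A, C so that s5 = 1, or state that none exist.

s5 = C OR s4 must be 1, so at least one of C, s4 is 1.
Check with B = 0 and A=1, C=1:
s0 = A AND B = 1 AND 0 = 0
s1 = NOT s0 = NOT 0 = 1
s2 = NOT s1 = NOT 1 = 0
s3 = s1 OR s2 = 1 OR 0 = 1
s4 = NOT s3 = NOT 1 = 0
s5 = C OR s4 = 1 OR 0 = 1
So s5 = 1.

A=1, C=1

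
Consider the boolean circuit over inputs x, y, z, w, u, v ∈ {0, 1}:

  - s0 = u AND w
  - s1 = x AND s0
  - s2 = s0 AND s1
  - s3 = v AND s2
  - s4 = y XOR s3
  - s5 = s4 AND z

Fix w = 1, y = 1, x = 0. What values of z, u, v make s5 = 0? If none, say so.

z=0, u=0, v=0

s5 = s4 AND z must be 0, so at least one of s4, z is 0.
Check with w = 1, y = 1, x = 0 and z=0, u=0, v=0:
s0 = u AND w = 0 AND 1 = 0
s1 = x AND s0 = 0 AND 0 = 0
s2 = s0 AND s1 = 0 AND 0 = 0
s3 = v AND s2 = 0 AND 0 = 0
s4 = y XOR s3 = 1 XOR 0 = 1
s5 = s4 AND z = 1 AND 0 = 0
So s5 = 0.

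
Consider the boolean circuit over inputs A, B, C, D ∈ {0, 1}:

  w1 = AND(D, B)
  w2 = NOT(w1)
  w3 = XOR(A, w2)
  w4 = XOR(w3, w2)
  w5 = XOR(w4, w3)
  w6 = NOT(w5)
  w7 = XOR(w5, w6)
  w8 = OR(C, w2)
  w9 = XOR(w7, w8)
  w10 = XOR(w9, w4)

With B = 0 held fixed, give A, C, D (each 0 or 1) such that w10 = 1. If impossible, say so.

Check with B = 0 and A=1, C=0, D=1:
w1 = AND(D, B) = AND(1, 0) = 0
w2 = NOT(w1) = NOT 0 = 1
w3 = XOR(A, w2) = XOR(1, 1) = 0
w4 = XOR(w3, w2) = XOR(0, 1) = 1
w5 = XOR(w4, w3) = XOR(1, 0) = 1
w6 = NOT(w5) = NOT 1 = 0
w7 = XOR(w5, w6) = XOR(1, 0) = 1
w8 = OR(C, w2) = OR(0, 1) = 1
w9 = XOR(w7, w8) = XOR(1, 1) = 0
w10 = XOR(w9, w4) = XOR(0, 1) = 1
So w10 = 1.

A=1 C=0 D=1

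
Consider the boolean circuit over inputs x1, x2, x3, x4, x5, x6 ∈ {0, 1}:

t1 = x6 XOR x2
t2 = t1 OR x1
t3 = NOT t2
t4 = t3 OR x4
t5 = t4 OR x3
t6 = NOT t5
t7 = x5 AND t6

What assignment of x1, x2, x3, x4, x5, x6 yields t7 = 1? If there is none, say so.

x1=1, x2=1, x3=0, x4=0, x5=1, x6=1

t7 = x5 AND t6 must be 1, so both x5 = 1 and t6 = 1.
t6 = NOT t5 must be 1, so t5 = 0.
Check with x1=1, x2=1, x3=0, x4=0, x5=1, x6=1:
t1 = x6 XOR x2 = 1 XOR 1 = 0
t2 = t1 OR x1 = 0 OR 1 = 1
t3 = NOT t2 = NOT 1 = 0
t4 = t3 OR x4 = 0 OR 0 = 0
t5 = t4 OR x3 = 0 OR 0 = 0
t6 = NOT t5 = NOT 0 = 1
t7 = x5 AND t6 = 1 AND 1 = 1
So t7 = 1 as required.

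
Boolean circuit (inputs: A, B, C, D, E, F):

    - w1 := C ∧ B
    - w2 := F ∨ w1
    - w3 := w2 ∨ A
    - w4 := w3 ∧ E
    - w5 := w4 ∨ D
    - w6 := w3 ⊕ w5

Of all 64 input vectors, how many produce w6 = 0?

w6 = w3 ⊕ w5 must be 0, so w3 and w5 are equal.
Enumerating the 64 input combinations, 45 give w6 = 0 and 19 give w6 = 1.

45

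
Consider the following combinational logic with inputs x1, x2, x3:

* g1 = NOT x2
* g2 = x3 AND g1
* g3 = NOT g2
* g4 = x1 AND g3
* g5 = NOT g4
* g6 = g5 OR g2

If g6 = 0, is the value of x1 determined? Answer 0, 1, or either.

1

g6 = g5 OR g2 must be 0, so both g5 = 0 and g2 = 0.
Every assignment with g6 = 0 has x1 = 1; there are 3 such assignment(s).
  x1=1, x2=0, x3=0
  x1=1, x2=1, x3=0
  x1=1, x2=1, x3=1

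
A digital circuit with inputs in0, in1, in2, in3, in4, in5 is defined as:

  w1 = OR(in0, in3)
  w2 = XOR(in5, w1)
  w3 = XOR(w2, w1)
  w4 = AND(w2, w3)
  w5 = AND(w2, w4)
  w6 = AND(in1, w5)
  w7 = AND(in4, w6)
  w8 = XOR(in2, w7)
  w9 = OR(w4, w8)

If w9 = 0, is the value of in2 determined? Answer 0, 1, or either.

0

w9 = OR(w4, w8) must be 0, so both w4 = 0 and w8 = 0.
w4 = AND(w2, w3) must be 0, so at least one of w2, w3 is 0.
Every assignment with w9 = 0 has in2 = 0; there are 28 such assignment(s).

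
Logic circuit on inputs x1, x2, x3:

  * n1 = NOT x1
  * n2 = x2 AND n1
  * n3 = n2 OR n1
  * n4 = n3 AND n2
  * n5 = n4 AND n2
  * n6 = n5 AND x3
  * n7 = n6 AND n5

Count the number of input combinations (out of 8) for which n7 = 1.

n7 = n6 AND n5 must be 1, so both n6 = 1 and n5 = 1.
Satisfying assignments:
  x1=0, x2=1, x3=1

1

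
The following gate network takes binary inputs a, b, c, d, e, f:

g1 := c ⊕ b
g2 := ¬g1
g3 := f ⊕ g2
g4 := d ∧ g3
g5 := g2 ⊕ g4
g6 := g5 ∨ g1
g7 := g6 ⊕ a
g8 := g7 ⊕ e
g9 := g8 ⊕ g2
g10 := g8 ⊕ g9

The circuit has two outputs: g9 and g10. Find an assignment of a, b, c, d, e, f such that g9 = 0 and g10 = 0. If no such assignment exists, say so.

a=0, b=0, c=1, d=1, e=1, f=1

Check with a=0, b=0, c=1, d=1, e=1, f=1:
g1 = c ⊕ b = 1 ⊕ 0 = 1
g2 = ¬g1 = ¬1 = 0
g3 = f ⊕ g2 = 1 ⊕ 0 = 1
g4 = d ∧ g3 = 1 ∧ 1 = 1
g5 = g2 ⊕ g4 = 0 ⊕ 1 = 1
g6 = g5 ∨ g1 = 1 ∨ 1 = 1
g7 = g6 ⊕ a = 1 ⊕ 0 = 1
g8 = g7 ⊕ e = 1 ⊕ 1 = 0
g9 = g8 ⊕ g2 = 0 ⊕ 0 = 0
g10 = g8 ⊕ g9 = 0 ⊕ 0 = 0
So g9 = 0 and g10 = 0.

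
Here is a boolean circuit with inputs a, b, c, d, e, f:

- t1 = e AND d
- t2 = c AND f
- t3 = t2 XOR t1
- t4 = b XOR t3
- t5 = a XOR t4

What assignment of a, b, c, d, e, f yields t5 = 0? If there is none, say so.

Check with a=1 b=0 c=0 d=1 e=1 f=1:
t1 = e AND d = 1 AND 1 = 1
t2 = c AND f = 0 AND 1 = 0
t3 = t2 XOR t1 = 0 XOR 1 = 1
t4 = b XOR t3 = 0 XOR 1 = 1
t5 = a XOR t4 = 1 XOR 1 = 0
So t5 = 0 as required.

a=1 b=0 c=0 d=1 e=1 f=1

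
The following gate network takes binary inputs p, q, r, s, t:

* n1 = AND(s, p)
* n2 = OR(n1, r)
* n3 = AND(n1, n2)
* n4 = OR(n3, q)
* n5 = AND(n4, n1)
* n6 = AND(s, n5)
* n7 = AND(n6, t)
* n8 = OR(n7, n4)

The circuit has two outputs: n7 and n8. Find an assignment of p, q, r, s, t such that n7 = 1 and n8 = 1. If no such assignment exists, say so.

Check with p=1 q=1 r=1 s=1 t=1:
n1 = AND(s, p) = AND(1, 1) = 1
n2 = OR(n1, r) = OR(1, 1) = 1
n3 = AND(n1, n2) = AND(1, 1) = 1
n4 = OR(n3, q) = OR(1, 1) = 1
n5 = AND(n4, n1) = AND(1, 1) = 1
n6 = AND(s, n5) = AND(1, 1) = 1
n7 = AND(n6, t) = AND(1, 1) = 1
n8 = OR(n7, n4) = OR(1, 1) = 1
So n7 = 1 and n8 = 1.

p=1 q=1 r=1 s=1 t=1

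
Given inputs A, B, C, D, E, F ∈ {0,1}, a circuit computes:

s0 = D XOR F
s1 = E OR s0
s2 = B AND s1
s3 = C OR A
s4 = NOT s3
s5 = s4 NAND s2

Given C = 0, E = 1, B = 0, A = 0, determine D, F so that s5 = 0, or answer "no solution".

With C = 0, E = 1, B = 0, A = 0 fixed, none of the 4 settings of D, F give s5 = 0.
For example, with D=1, F=1:
s0 = D XOR F = 1 XOR 1 = 0
s1 = E OR s0 = 1 OR 0 = 1
s2 = B AND s1 = 0 AND 1 = 0
s3 = C OR A = 0 OR 0 = 0
s4 = NOT s3 = NOT 0 = 1
s5 = s4 NAND s2 = 1 NAND 0 = 1
giving s5 = 1 ≠ 0.

no solution exists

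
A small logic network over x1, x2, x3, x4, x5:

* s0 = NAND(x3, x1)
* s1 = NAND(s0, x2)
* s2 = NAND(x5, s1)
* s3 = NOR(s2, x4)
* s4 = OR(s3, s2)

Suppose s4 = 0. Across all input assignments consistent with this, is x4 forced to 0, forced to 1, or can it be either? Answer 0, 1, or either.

s4 = OR(s3, s2) must be 0, so both s3 = 0 and s2 = 0.
s3 = NOR(s2, x4) must be 0, so at least one of s2, x4 is 1.
Every assignment with s4 = 0 has x4 = 1; there are 5 such assignment(s).

1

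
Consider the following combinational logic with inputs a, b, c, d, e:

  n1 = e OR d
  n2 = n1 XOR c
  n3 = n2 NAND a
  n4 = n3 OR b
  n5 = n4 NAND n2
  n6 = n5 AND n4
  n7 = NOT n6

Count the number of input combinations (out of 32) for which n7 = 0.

n7 = NOT n6 must be 0, so n6 = 1.
n6 = n5 AND n4 must be 1, so both n5 = 1 and n4 = 1.
n5 = n4 NAND n2 must be 1, so at least one of n4, n2 is 0.
Enumerating the 32 input combinations, 16 give n7 = 0 and 16 give n7 = 1.

16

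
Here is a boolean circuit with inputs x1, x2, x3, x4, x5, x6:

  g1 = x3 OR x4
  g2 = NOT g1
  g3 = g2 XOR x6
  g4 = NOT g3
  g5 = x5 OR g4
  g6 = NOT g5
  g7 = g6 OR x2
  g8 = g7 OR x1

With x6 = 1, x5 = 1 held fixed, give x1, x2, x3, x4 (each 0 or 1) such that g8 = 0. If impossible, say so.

x1=0 x2=0 x3=1 x4=1

Check with x6 = 1, x5 = 1 and x1=0, x2=0, x3=1, x4=1:
g1 = x3 OR x4 = 1 OR 1 = 1
g2 = NOT g1 = NOT 1 = 0
g3 = g2 XOR x6 = 0 XOR 1 = 1
g4 = NOT g3 = NOT 1 = 0
g5 = x5 OR g4 = 1 OR 0 = 1
g6 = NOT g5 = NOT 1 = 0
g7 = g6 OR x2 = 0 OR 0 = 0
g8 = g7 OR x1 = 0 OR 0 = 0
So g8 = 0.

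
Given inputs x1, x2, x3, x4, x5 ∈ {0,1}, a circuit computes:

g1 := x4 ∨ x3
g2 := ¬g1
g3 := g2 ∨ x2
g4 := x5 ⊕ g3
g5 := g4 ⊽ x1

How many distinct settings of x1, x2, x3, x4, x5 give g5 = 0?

g5 = g4 ⊽ x1 must be 0, so at least one of g4, x1 is 1.
Enumerating the 32 input combinations, 24 give g5 = 0 and 8 give g5 = 1.

24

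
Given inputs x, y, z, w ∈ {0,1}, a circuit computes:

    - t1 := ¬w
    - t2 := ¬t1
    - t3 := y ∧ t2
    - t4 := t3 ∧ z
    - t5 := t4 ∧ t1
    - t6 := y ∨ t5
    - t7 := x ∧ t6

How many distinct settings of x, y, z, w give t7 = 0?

12

t7 = x ∧ t6 must be 0, so at least one of x, t6 is 0.
Enumerating the 16 input combinations, 12 give t7 = 0 and 4 give t7 = 1.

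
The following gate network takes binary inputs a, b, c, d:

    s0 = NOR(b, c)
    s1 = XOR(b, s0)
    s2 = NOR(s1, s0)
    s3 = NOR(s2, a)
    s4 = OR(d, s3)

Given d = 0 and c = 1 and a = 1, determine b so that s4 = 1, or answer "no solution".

no solution exists

With d = 0 and c = 1 and a = 1 fixed, none of the 2 settings of b give s4 = 1.
For example, with b=0:
s0 = NOR(b, c) = NOR(0, 1) = 0
s1 = XOR(b, s0) = XOR(0, 0) = 0
s2 = NOR(s1, s0) = NOR(0, 0) = 1
s3 = NOR(s2, a) = NOR(1, 1) = 0
s4 = OR(d, s3) = OR(0, 0) = 0
giving s4 = 0 ≠ 1.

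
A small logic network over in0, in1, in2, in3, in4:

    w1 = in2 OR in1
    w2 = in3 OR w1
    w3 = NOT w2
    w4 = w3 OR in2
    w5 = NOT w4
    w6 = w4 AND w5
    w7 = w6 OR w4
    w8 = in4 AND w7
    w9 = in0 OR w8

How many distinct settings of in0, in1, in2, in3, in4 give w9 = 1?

w9 = in0 OR w8 must be 1, so at least one of in0, w8 is 1.
Enumerating the 32 input combinations, 21 give w9 = 1 and 11 give w9 = 0.

21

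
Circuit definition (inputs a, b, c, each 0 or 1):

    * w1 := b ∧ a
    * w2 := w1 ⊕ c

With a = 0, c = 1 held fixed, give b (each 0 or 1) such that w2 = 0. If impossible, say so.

With a = 0, c = 1 fixed, none of the 2 settings of b give w2 = 0.
For example, with b=1:
w1 = b ∧ a = 1 ∧ 0 = 0
w2 = w1 ⊕ c = 0 ⊕ 1 = 1
giving w2 = 1 ≠ 0.

no solution exists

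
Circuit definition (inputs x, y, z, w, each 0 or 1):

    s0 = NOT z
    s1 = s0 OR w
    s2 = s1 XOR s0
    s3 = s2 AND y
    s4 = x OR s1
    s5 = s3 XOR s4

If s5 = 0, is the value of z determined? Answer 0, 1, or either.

s5 = s3 XOR s4 must be 0, so s3 and s4 are equal.
Every assignment with s5 = 0 has z = 1; there are 4 such assignment(s).
  x=0, y=0, z=1, w=0
  x=0, y=1, z=1, w=0
  x=0, y=1, z=1, w=1
  x=1, y=1, z=1, w=1

1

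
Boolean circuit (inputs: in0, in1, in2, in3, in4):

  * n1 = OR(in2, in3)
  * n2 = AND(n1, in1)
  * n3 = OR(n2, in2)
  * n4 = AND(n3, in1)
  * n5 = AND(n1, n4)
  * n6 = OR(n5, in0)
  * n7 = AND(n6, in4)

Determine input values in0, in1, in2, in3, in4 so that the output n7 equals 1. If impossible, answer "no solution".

n7 = AND(n6, in4) must be 1, so both n6 = 1 and in4 = 1.
n6 = OR(n5, in0) must be 1, so at least one of n5, in0 is 1.
Check with in0=1, in1=1, in2=0, in3=1, in4=1:
n1 = OR(in2, in3) = OR(0, 1) = 1
n2 = AND(n1, in1) = AND(1, 1) = 1
n3 = OR(n2, in2) = OR(1, 0) = 1
n4 = AND(n3, in1) = AND(1, 1) = 1
n5 = AND(n1, n4) = AND(1, 1) = 1
n6 = OR(n5, in0) = OR(1, 1) = 1
n7 = AND(n6, in4) = AND(1, 1) = 1
So n7 = 1 as required.

in0=1, in1=1, in2=0, in3=1, in4=1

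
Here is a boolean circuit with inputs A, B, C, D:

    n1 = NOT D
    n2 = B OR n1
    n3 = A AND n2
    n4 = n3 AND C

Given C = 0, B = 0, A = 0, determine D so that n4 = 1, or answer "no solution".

no solution exists

With C = 0, B = 0, A = 0 fixed, none of the 2 settings of D give n4 = 1.
For example, with D=0:
n1 = NOT D = NOT 0 = 1
n2 = B OR n1 = 0 OR 1 = 1
n3 = A AND n2 = 0 AND 1 = 0
n4 = n3 AND C = 0 AND 0 = 0
giving n4 = 0 ≠ 1.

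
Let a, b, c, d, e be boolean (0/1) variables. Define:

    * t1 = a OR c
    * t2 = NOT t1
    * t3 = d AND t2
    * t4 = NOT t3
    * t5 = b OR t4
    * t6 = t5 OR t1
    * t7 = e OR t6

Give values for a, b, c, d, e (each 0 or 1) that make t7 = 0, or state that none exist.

a=0, b=0, c=0, d=1, e=0

t7 = e OR t6 must be 0, so both e = 0 and t6 = 0.
t6 = t5 OR t1 must be 0, so both t5 = 0 and t1 = 0.
Check with a=0, b=0, c=0, d=1, e=0:
t1 = a OR c = 0 OR 0 = 0
t2 = NOT t1 = NOT 0 = 1
t3 = d AND t2 = 1 AND 1 = 1
t4 = NOT t3 = NOT 1 = 0
t5 = b OR t4 = 0 OR 0 = 0
t6 = t5 OR t1 = 0 OR 0 = 0
t7 = e OR t6 = 0 OR 0 = 0
So t7 = 0 as required.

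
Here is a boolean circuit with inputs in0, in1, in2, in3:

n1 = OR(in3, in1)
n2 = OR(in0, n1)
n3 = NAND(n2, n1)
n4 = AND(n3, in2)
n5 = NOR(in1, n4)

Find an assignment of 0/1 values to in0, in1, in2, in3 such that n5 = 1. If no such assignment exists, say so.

in0=1 in1=0 in2=0 in3=0

n5 = NOR(in1, n4) must be 1, so both in1 = 0 and n4 = 0.
n4 = AND(n3, in2) must be 0, so at least one of n3, in2 is 0.
Check with in0=1 in1=0 in2=0 in3=0:
n1 = OR(in3, in1) = OR(0, 0) = 0
n2 = OR(in0, n1) = OR(1, 0) = 1
n3 = NAND(n2, n1) = NAND(1, 0) = 1
n4 = AND(n3, in2) = AND(1, 0) = 0
n5 = NOR(in1, n4) = NOR(0, 0) = 1
So n5 = 1 as required.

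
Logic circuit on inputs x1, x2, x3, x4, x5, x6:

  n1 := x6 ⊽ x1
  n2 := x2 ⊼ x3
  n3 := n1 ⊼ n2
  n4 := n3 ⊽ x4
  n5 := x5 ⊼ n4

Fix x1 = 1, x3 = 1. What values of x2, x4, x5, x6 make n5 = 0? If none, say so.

no solution exists

With x1 = 1, x3 = 1 fixed, none of the 16 settings of x2, x4, x5, x6 give n5 = 0.
For example, with x2=0, x4=0, x5=1, x6=0:
n1 = x6 ⊽ x1 = 0 ⊽ 1 = 0
n2 = x2 ⊼ x3 = 0 ⊼ 1 = 1
n3 = n1 ⊼ n2 = 0 ⊼ 1 = 1
n4 = n3 ⊽ x4 = 1 ⊽ 0 = 0
n5 = x5 ⊼ n4 = 1 ⊼ 0 = 1
giving n5 = 1 ≠ 0.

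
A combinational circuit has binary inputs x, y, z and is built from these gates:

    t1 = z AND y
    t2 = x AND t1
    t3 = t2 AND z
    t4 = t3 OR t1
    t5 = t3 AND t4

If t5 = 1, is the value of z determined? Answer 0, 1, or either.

1

t5 = t3 AND t4 must be 1, so both t3 = 1 and t4 = 1.
t3 = t2 AND z must be 1, so both t2 = 1 and z = 1.
t4 = t3 OR t1 must be 1, so at least one of t3, t1 is 1.
Every assignment with t5 = 1 has z = 1; there are 1 such assignment(s).
  x=1, y=1, z=1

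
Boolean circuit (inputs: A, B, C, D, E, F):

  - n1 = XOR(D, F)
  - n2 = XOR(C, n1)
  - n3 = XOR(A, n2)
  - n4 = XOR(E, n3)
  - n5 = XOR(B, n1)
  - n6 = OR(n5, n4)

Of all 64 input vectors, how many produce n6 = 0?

n6 = OR(n5, n4) must be 0, so both n5 = 0 and n4 = 0.
n5 = XOR(B, n1) must be 0, so B and n1 are equal.
Enumerating the 64 input combinations, 16 give n6 = 0 and 48 give n6 = 1.

16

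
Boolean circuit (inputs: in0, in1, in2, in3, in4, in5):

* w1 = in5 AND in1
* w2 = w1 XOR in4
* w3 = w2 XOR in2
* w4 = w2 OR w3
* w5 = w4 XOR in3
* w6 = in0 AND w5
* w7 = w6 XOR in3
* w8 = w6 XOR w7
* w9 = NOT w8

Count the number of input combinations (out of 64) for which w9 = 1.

w9 = NOT w8 must be 1, so w8 = 0.
Enumerating the 64 input combinations, 32 give w9 = 1 and 32 give w9 = 0.

32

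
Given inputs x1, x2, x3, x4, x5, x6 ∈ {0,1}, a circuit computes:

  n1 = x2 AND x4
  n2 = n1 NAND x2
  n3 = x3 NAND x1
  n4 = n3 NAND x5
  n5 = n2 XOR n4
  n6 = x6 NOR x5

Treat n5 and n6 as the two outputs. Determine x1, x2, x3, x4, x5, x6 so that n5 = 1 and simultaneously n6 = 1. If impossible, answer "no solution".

Check with x1=0 x2=1 x3=1 x4=1 x5=0 x6=0:
n1 = x2 AND x4 = 1 AND 1 = 1
n2 = n1 NAND x2 = 1 NAND 1 = 0
n3 = x3 NAND x1 = 1 NAND 0 = 1
n4 = n3 NAND x5 = 1 NAND 0 = 1
n5 = n2 XOR n4 = 0 XOR 1 = 1
n6 = x6 NOR x5 = 0 NOR 0 = 1
So n5 = 1 and n6 = 1.

x1=0 x2=1 x3=1 x4=1 x5=0 x6=0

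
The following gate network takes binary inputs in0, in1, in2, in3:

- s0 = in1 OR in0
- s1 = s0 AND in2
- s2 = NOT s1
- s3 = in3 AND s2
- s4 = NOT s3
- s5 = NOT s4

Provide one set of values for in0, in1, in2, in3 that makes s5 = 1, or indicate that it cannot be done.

in0=0 in1=0 in2=1 in3=1

s5 = NOT s4 must be 1, so s4 = 0.
Check with in0=0 in1=0 in2=1 in3=1:
s0 = in1 OR in0 = 0 OR 0 = 0
s1 = s0 AND in2 = 0 AND 1 = 0
s2 = NOT s1 = NOT 0 = 1
s3 = in3 AND s2 = 1 AND 1 = 1
s4 = NOT s3 = NOT 1 = 0
s5 = NOT s4 = NOT 0 = 1
So s5 = 1 as required.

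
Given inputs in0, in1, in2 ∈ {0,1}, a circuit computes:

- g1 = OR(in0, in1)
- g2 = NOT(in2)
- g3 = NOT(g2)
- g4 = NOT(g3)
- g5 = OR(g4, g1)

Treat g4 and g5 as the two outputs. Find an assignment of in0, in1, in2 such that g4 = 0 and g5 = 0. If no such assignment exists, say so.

in0=0, in1=0, in2=1

Check with in0=0, in1=0, in2=1:
g1 = OR(in0, in1) = OR(0, 0) = 0
g2 = NOT(in2) = NOT 1 = 0
g3 = NOT(g2) = NOT 0 = 1
g4 = NOT(g3) = NOT 1 = 0
g5 = OR(g4, g1) = OR(0, 0) = 0
So g4 = 0 and g5 = 0.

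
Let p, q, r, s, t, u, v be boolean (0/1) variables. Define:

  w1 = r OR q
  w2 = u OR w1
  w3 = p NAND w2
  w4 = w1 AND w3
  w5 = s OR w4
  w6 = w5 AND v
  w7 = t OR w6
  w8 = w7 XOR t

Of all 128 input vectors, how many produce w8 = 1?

w8 = w7 XOR t must be 1, so w7 and t differ.
Enumerating the 128 input combinations, 22 give w8 = 1 and 106 give w8 = 0.

22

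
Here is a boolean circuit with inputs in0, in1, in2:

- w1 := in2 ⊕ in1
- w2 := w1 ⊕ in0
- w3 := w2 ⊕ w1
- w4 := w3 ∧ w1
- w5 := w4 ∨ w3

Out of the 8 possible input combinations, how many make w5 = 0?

w5 = w4 ∨ w3 must be 0, so both w4 = 0 and w3 = 0.
Satisfying assignments:
  in0=0, in1=0, in2=0
  in0=0, in1=0, in2=1
  in0=0, in1=1, in2=0
  in0=0, in1=1, in2=1

4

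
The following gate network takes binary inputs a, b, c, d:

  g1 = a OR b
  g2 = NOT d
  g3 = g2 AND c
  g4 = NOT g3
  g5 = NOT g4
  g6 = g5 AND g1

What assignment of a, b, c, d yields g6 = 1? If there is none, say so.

a=1, b=1, c=1, d=0

Check with a=1, b=1, c=1, d=0:
g1 = a OR b = 1 OR 1 = 1
g2 = NOT d = NOT 0 = 1
g3 = g2 AND c = 1 AND 1 = 1
g4 = NOT g3 = NOT 1 = 0
g5 = NOT g4 = NOT 0 = 1
g6 = g5 AND g1 = 1 AND 1 = 1
So g6 = 1 as required.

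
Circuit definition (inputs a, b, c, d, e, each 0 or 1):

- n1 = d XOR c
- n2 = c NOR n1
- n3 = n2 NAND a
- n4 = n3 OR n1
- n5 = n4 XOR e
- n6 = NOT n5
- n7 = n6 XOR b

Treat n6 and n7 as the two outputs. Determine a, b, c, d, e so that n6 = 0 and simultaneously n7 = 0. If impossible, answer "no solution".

a=0 b=0 c=1 d=1 e=0

Check with a=0 b=0 c=1 d=1 e=0:
n1 = d XOR c = 1 XOR 1 = 0
n2 = c NOR n1 = 1 NOR 0 = 0
n3 = n2 NAND a = 0 NAND 0 = 1
n4 = n3 OR n1 = 1 OR 0 = 1
n5 = n4 XOR e = 1 XOR 0 = 1
n6 = NOT n5 = NOT 1 = 0
n7 = n6 XOR b = 0 XOR 0 = 0
So n6 = 0 and n7 = 0.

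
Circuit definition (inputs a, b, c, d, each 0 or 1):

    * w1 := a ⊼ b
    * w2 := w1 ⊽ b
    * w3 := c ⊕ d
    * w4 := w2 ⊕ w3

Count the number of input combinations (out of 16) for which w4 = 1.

8

w4 = w2 ⊕ w3 must be 1, so w2 and w3 differ.
Enumerating the 16 input combinations, 8 give w4 = 1 and 8 give w4 = 0.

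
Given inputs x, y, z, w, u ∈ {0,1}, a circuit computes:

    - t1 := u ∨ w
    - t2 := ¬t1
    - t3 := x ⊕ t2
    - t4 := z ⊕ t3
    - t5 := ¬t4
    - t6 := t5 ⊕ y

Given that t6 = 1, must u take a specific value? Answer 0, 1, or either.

Both values of u occur among assignments with t6 = 1:
  u=0: x=0, y=0, z=0, w=1, u=0
  u=1: x=0, y=0, z=0, w=0, u=1

either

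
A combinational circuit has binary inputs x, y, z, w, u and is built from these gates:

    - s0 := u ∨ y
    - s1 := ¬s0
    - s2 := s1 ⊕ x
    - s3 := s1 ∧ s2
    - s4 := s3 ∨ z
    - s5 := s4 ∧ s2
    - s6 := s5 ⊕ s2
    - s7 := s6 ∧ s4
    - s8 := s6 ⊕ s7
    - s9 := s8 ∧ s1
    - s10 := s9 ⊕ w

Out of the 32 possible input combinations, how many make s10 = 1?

s10 = s9 ⊕ w must be 1, so s9 and w differ.
Enumerating the 32 input combinations, 16 give s10 = 1 and 16 give s10 = 0.

16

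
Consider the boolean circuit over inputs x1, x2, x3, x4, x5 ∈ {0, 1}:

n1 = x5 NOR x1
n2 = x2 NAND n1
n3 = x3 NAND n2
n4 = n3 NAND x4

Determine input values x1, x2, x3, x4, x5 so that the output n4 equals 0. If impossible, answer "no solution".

x1=0, x2=0, x3=0, x4=1, x5=0

n4 = n3 NAND x4 must be 0, so both n3 = 1 and x4 = 1.
Check with x1=0, x2=0, x3=0, x4=1, x5=0:
n1 = x5 NOR x1 = 0 NOR 0 = 1
n2 = x2 NAND n1 = 0 NAND 1 = 1
n3 = x3 NAND n2 = 0 NAND 1 = 1
n4 = n3 NAND x4 = 1 NAND 1 = 0
So n4 = 0 as required.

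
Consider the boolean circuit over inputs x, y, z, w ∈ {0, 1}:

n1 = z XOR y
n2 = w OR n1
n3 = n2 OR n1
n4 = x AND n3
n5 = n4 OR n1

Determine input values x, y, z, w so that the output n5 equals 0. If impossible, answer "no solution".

x=1, y=1, z=1, w=0

n5 = n4 OR n1 must be 0, so both n4 = 0 and n1 = 0.
Check with x=1, y=1, z=1, w=0:
n1 = z XOR y = 1 XOR 1 = 0
n2 = w OR n1 = 0 OR 0 = 0
n3 = n2 OR n1 = 0 OR 0 = 0
n4 = x AND n3 = 1 AND 0 = 0
n5 = n4 OR n1 = 0 OR 0 = 0
So n5 = 0 as required.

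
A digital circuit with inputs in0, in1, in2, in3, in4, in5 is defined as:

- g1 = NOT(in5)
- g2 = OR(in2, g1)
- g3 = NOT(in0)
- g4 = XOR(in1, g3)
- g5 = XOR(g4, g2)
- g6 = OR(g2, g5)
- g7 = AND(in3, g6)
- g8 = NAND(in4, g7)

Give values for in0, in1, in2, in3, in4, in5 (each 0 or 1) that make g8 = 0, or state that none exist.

Check with in0=1, in1=0, in2=0, in3=1, in4=1, in5=0:
g1 = NOT(in5) = NOT 0 = 1
g2 = OR(in2, g1) = OR(0, 1) = 1
g3 = NOT(in0) = NOT 1 = 0
g4 = XOR(in1, g3) = XOR(0, 0) = 0
g5 = XOR(g4, g2) = XOR(0, 1) = 1
g6 = OR(g2, g5) = OR(1, 1) = 1
g7 = AND(in3, g6) = AND(1, 1) = 1
g8 = NAND(in4, g7) = NAND(1, 1) = 0
So g8 = 0 as required.

in0=1, in1=0, in2=0, in3=1, in4=1, in5=0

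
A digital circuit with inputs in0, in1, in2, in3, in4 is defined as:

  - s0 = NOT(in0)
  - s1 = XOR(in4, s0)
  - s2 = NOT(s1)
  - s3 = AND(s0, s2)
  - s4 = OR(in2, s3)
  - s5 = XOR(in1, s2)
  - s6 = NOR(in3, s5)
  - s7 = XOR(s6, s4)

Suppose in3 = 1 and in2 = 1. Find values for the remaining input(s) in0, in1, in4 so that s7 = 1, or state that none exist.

s7 = XOR(s6, s4) must be 1, so s6 and s4 differ.
Check with in3 = 1 and in2 = 1 and in0=1, in1=0, in4=1:
s0 = NOT(in0) = NOT 1 = 0
s1 = XOR(in4, s0) = XOR(1, 0) = 1
s2 = NOT(s1) = NOT 1 = 0
s3 = AND(s0, s2) = AND(0, 0) = 0
s4 = OR(in2, s3) = OR(1, 0) = 1
s5 = XOR(in1, s2) = XOR(0, 0) = 0
s6 = NOR(in3, s5) = NOR(1, 0) = 0
s7 = XOR(s6, s4) = XOR(0, 1) = 1
So s7 = 1.

in0=1 in1=0 in4=1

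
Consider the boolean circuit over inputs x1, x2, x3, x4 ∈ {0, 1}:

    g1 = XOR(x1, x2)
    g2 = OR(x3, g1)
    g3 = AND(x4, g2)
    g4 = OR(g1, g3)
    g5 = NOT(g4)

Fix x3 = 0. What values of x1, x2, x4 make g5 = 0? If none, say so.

x1=1, x2=0, x4=0

Check with x3 = 0 and x1=1, x2=0, x4=0:
g1 = XOR(x1, x2) = XOR(1, 0) = 1
g2 = OR(x3, g1) = OR(0, 1) = 1
g3 = AND(x4, g2) = AND(0, 1) = 0
g4 = OR(g1, g3) = OR(1, 0) = 1
g5 = NOT(g4) = NOT 1 = 0
So g5 = 0.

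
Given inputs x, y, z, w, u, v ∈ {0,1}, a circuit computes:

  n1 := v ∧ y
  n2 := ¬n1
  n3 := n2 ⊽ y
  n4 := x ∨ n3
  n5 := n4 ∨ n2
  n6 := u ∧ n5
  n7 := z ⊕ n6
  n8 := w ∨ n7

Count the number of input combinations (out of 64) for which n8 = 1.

48

n8 = w ∨ n7 must be 1, so at least one of w, n7 is 1.
Enumerating the 64 input combinations, 48 give n8 = 1 and 16 give n8 = 0.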